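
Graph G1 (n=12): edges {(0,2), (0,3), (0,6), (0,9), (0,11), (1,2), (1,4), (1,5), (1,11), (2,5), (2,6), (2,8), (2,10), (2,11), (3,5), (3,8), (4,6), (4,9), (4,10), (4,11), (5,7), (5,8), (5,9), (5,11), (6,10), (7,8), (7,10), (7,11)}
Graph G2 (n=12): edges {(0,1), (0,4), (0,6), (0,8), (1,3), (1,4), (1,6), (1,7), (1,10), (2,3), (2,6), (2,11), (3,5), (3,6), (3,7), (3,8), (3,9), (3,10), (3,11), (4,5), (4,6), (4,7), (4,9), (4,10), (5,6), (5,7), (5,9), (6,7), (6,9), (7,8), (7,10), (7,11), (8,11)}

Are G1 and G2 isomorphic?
No, not isomorphic

The graphs are NOT isomorphic.

Degrees in G1: deg(0)=5, deg(1)=4, deg(2)=7, deg(3)=3, deg(4)=5, deg(5)=7, deg(6)=4, deg(7)=4, deg(8)=4, deg(9)=3, deg(10)=4, deg(11)=6.
Sorted degree sequence of G1: [7, 7, 6, 5, 5, 4, 4, 4, 4, 4, 3, 3].
Degrees in G2: deg(0)=4, deg(1)=6, deg(2)=3, deg(3)=9, deg(4)=7, deg(5)=5, deg(6)=8, deg(7)=8, deg(8)=4, deg(9)=4, deg(10)=4, deg(11)=4.
Sorted degree sequence of G2: [9, 8, 8, 7, 6, 5, 4, 4, 4, 4, 4, 3].
The (sorted) degree sequence is an isomorphism invariant, so since G1 and G2 have different degree sequences they cannot be isomorphic.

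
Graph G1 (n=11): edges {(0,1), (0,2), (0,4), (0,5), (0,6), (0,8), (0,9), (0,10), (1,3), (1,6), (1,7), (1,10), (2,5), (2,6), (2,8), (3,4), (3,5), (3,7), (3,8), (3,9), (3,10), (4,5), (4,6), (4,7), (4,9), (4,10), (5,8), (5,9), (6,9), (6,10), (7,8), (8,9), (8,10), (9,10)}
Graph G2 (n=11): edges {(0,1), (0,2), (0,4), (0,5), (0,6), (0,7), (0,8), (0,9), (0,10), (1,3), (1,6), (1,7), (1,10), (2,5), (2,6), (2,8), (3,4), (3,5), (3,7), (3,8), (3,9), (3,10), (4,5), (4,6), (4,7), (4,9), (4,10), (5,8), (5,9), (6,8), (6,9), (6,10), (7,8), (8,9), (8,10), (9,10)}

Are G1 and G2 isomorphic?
No, not isomorphic

The graphs are NOT isomorphic.

Counting edges: G1 has 34 edge(s); G2 has 36 edge(s).
Edge count is an isomorphism invariant (a bijection on vertices induces a bijection on edges), so differing edge counts rule out isomorphism.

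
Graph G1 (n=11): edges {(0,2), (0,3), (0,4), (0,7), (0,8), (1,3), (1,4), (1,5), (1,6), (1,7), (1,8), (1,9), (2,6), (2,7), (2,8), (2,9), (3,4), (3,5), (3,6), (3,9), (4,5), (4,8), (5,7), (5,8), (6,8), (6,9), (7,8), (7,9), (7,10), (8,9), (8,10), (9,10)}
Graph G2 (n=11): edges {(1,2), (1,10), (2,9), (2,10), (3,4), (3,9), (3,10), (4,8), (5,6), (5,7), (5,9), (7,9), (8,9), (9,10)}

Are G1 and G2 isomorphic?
No, not isomorphic

The graphs are NOT isomorphic.

Degrees in G1: deg(0)=5, deg(1)=7, deg(2)=5, deg(3)=6, deg(4)=5, deg(5)=5, deg(6)=5, deg(7)=7, deg(8)=9, deg(9)=7, deg(10)=3.
Sorted degree sequence of G1: [9, 7, 7, 7, 6, 5, 5, 5, 5, 5, 3].
Degrees in G2: deg(0)=0, deg(1)=2, deg(2)=3, deg(3)=3, deg(4)=2, deg(5)=3, deg(6)=1, deg(7)=2, deg(8)=2, deg(9)=6, deg(10)=4.
Sorted degree sequence of G2: [6, 4, 3, 3, 3, 2, 2, 2, 2, 1, 0].
The (sorted) degree sequence is an isomorphism invariant, so since G1 and G2 have different degree sequences they cannot be isomorphic.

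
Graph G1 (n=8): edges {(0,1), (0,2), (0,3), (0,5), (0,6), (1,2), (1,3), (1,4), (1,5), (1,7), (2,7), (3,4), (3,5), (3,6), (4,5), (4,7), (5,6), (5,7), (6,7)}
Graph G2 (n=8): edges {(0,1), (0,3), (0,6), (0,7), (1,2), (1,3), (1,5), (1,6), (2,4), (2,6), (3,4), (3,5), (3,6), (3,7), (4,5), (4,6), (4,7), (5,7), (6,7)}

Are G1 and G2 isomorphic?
Yes, isomorphic

The graphs are isomorphic.
One valid mapping φ: V(G1) → V(G2): 0→4, 1→6, 2→2, 3→7, 4→0, 5→3, 6→5, 7→1

Verify φ preserves adjacency — for each edge of G1, its image is an edge of G2:
  (0,1) → (φ(0),φ(1)) = (4,6) ∈ E(G2) ✓
  (0,2) → (φ(0),φ(2)) = (2,4) ∈ E(G2) ✓
  (0,3) → (φ(0),φ(3)) = (4,7) ∈ E(G2) ✓
  (0,5) → (φ(0),φ(5)) = (3,4) ∈ E(G2) ✓
  (0,6) → (φ(0),φ(6)) = (4,5) ∈ E(G2) ✓
  (1,2) → (φ(1),φ(2)) = (2,6) ∈ E(G2) ✓
  (1,3) → (φ(1),φ(3)) = (6,7) ∈ E(G2) ✓
  (1,4) → (φ(1),φ(4)) = (0,6) ∈ E(G2) ✓
  (1,5) → (φ(1),φ(5)) = (3,6) ∈ E(G2) ✓
  (1,7) → (φ(1),φ(7)) = (1,6) ∈ E(G2) ✓
  (2,7) → (φ(2),φ(7)) = (1,2) ∈ E(G2) ✓
  (3,4) → (φ(3),φ(4)) = (0,7) ∈ E(G2) ✓
  (3,5) → (φ(3),φ(5)) = (3,7) ∈ E(G2) ✓
  (3,6) → (φ(3),φ(6)) = (5,7) ∈ E(G2) ✓
  (4,5) → (φ(4),φ(5)) = (0,3) ∈ E(G2) ✓
  (4,7) → (φ(4),φ(7)) = (0,1) ∈ E(G2) ✓
  (5,6) → (φ(5),φ(6)) = (3,5) ∈ E(G2) ✓
  (5,7) → (φ(5),φ(7)) = (1,3) ∈ E(G2) ✓
  (6,7) → (φ(6),φ(7)) = (1,5) ∈ E(G2) ✓
All 19 edges of G1 map to edges of G2, and |E(G1)| = |E(G2)| = 19, so φ is a bijection on edges as well as vertices. Hence G1 ≅ G2.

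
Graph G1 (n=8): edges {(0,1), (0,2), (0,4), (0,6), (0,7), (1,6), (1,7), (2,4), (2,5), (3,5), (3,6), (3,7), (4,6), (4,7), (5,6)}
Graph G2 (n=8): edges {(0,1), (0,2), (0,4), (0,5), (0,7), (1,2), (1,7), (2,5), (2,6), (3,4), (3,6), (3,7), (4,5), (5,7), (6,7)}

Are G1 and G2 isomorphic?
Yes, isomorphic

The graphs are isomorphic.
One valid mapping φ: V(G1) → V(G2): 0→0, 1→1, 2→4, 3→6, 4→5, 5→3, 6→7, 7→2

Verify φ preserves adjacency — for each edge of G1, its image is an edge of G2:
  (0,1) → (φ(0),φ(1)) = (0,1) ∈ E(G2) ✓
  (0,2) → (φ(0),φ(2)) = (0,4) ∈ E(G2) ✓
  (0,4) → (φ(0),φ(4)) = (0,5) ∈ E(G2) ✓
  (0,6) → (φ(0),φ(6)) = (0,7) ∈ E(G2) ✓
  (0,7) → (φ(0),φ(7)) = (0,2) ∈ E(G2) ✓
  (1,6) → (φ(1),φ(6)) = (1,7) ∈ E(G2) ✓
  (1,7) → (φ(1),φ(7)) = (1,2) ∈ E(G2) ✓
  (2,4) → (φ(2),φ(4)) = (4,5) ∈ E(G2) ✓
  (2,5) → (φ(2),φ(5)) = (3,4) ∈ E(G2) ✓
  (3,5) → (φ(3),φ(5)) = (3,6) ∈ E(G2) ✓
  (3,6) → (φ(3),φ(6)) = (6,7) ∈ E(G2) ✓
  (3,7) → (φ(3),φ(7)) = (2,6) ∈ E(G2) ✓
  (4,6) → (φ(4),φ(6)) = (5,7) ∈ E(G2) ✓
  (4,7) → (φ(4),φ(7)) = (2,5) ∈ E(G2) ✓
  (5,6) → (φ(5),φ(6)) = (3,7) ∈ E(G2) ✓
All 15 edges of G1 map to edges of G2, and |E(G1)| = |E(G2)| = 15, so φ is a bijection on edges as well as vertices. Hence G1 ≅ G2.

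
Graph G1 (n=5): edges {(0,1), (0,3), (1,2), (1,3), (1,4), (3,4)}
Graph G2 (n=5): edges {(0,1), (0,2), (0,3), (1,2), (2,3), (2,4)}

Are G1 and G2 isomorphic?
Yes, isomorphic

The graphs are isomorphic.
One valid mapping φ: V(G1) → V(G2): 0→1, 1→2, 2→4, 3→0, 4→3

Verify φ preserves adjacency — for each edge of G1, its image is an edge of G2:
  (0,1) → (φ(0),φ(1)) = (1,2) ∈ E(G2) ✓
  (0,3) → (φ(0),φ(3)) = (0,1) ∈ E(G2) ✓
  (1,2) → (φ(1),φ(2)) = (2,4) ∈ E(G2) ✓
  (1,3) → (φ(1),φ(3)) = (0,2) ∈ E(G2) ✓
  (1,4) → (φ(1),φ(4)) = (2,3) ∈ E(G2) ✓
  (3,4) → (φ(3),φ(4)) = (0,3) ∈ E(G2) ✓
All 6 edges of G1 map to edges of G2, and |E(G1)| = |E(G2)| = 6, so φ is a bijection on edges as well as vertices. Hence G1 ≅ G2.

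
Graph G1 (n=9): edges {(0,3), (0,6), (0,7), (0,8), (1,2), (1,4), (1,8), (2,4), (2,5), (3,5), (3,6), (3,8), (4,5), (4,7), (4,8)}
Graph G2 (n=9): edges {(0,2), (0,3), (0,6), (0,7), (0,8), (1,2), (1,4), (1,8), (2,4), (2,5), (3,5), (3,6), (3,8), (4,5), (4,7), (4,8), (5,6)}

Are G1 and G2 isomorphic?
No, not isomorphic

The graphs are NOT isomorphic.

Counting edges: G1 has 15 edge(s); G2 has 17 edge(s).
Edge count is an isomorphism invariant (a bijection on vertices induces a bijection on edges), so differing edge counts rule out isomorphism.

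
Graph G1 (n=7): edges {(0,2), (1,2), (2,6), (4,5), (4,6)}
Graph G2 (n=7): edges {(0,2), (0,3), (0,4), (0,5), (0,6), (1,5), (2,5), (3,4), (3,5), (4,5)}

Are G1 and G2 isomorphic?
No, not isomorphic

The graphs are NOT isomorphic.

Counting triangles (3-cliques): G1 has 0, G2 has 5.
Triangle count is an isomorphism invariant, so differing triangle counts rule out isomorphism.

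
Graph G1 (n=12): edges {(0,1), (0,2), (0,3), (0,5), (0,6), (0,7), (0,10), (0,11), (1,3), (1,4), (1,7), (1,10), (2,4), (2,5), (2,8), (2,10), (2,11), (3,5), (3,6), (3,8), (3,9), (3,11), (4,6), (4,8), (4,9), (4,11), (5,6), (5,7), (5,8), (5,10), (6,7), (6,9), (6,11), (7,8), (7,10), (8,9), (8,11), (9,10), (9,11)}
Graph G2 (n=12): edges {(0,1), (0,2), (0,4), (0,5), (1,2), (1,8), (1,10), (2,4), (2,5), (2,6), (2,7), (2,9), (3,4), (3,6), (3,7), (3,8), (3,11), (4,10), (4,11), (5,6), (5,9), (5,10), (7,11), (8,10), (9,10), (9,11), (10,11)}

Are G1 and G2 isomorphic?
No, not isomorphic

The graphs are NOT isomorphic.

Degrees in G1: deg(0)=8, deg(1)=5, deg(2)=6, deg(3)=7, deg(4)=6, deg(5)=7, deg(6)=7, deg(7)=6, deg(8)=7, deg(9)=6, deg(10)=6, deg(11)=7.
Sorted degree sequence of G1: [8, 7, 7, 7, 7, 7, 6, 6, 6, 6, 6, 5].
Degrees in G2: deg(0)=4, deg(1)=4, deg(2)=7, deg(3)=5, deg(4)=5, deg(5)=5, deg(6)=3, deg(7)=3, deg(8)=3, deg(9)=4, deg(10)=6, deg(11)=5.
Sorted degree sequence of G2: [7, 6, 5, 5, 5, 5, 4, 4, 4, 3, 3, 3].
The (sorted) degree sequence is an isomorphism invariant, so since G1 and G2 have different degree sequences they cannot be isomorphic.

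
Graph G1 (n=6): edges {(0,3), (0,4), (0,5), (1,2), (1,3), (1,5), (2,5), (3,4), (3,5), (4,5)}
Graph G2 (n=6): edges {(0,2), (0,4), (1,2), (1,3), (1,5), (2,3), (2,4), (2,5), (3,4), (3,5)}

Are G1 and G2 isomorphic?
Yes, isomorphic

The graphs are isomorphic.
One valid mapping φ: V(G1) → V(G2): 0→1, 1→4, 2→0, 3→3, 4→5, 5→2

Verify φ preserves adjacency — for each edge of G1, its image is an edge of G2:
  (0,3) → (φ(0),φ(3)) = (1,3) ∈ E(G2) ✓
  (0,4) → (φ(0),φ(4)) = (1,5) ∈ E(G2) ✓
  (0,5) → (φ(0),φ(5)) = (1,2) ∈ E(G2) ✓
  (1,2) → (φ(1),φ(2)) = (0,4) ∈ E(G2) ✓
  (1,3) → (φ(1),φ(3)) = (3,4) ∈ E(G2) ✓
  (1,5) → (φ(1),φ(5)) = (2,4) ∈ E(G2) ✓
  (2,5) → (φ(2),φ(5)) = (0,2) ∈ E(G2) ✓
  (3,4) → (φ(3),φ(4)) = (3,5) ∈ E(G2) ✓
  (3,5) → (φ(3),φ(5)) = (2,3) ∈ E(G2) ✓
  (4,5) → (φ(4),φ(5)) = (2,5) ∈ E(G2) ✓
All 10 edges of G1 map to edges of G2, and |E(G1)| = |E(G2)| = 10, so φ is a bijection on edges as well as vertices. Hence G1 ≅ G2.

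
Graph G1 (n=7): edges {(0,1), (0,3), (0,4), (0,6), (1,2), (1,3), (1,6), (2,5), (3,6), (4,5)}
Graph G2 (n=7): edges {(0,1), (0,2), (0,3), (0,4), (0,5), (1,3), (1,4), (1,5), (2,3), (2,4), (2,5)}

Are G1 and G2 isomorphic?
No, not isomorphic

The graphs are NOT isomorphic.

Counting triangles (3-cliques): G1 has 4, G2 has 6.
Triangle count is an isomorphism invariant, so differing triangle counts rule out isomorphism.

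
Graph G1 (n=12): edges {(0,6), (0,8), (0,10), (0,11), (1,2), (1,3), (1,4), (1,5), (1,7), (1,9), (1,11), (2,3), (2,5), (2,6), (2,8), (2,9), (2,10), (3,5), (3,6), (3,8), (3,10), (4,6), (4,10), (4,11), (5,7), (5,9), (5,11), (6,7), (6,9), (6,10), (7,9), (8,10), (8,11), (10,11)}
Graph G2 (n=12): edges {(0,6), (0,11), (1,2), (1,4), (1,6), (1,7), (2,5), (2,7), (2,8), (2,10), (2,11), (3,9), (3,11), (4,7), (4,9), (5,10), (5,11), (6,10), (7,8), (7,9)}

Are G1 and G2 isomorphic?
No, not isomorphic

The graphs are NOT isomorphic.

Degrees in G1: deg(0)=4, deg(1)=7, deg(2)=7, deg(3)=6, deg(4)=4, deg(5)=6, deg(6)=7, deg(7)=4, deg(8)=5, deg(9)=5, deg(10)=7, deg(11)=6.
Sorted degree sequence of G1: [7, 7, 7, 7, 6, 6, 6, 5, 5, 4, 4, 4].
Degrees in G2: deg(0)=2, deg(1)=4, deg(2)=6, deg(3)=2, deg(4)=3, deg(5)=3, deg(6)=3, deg(7)=5, deg(8)=2, deg(9)=3, deg(10)=3, deg(11)=4.
Sorted degree sequence of G2: [6, 5, 4, 4, 3, 3, 3, 3, 3, 2, 2, 2].
The (sorted) degree sequence is an isomorphism invariant, so since G1 and G2 have different degree sequences they cannot be isomorphic.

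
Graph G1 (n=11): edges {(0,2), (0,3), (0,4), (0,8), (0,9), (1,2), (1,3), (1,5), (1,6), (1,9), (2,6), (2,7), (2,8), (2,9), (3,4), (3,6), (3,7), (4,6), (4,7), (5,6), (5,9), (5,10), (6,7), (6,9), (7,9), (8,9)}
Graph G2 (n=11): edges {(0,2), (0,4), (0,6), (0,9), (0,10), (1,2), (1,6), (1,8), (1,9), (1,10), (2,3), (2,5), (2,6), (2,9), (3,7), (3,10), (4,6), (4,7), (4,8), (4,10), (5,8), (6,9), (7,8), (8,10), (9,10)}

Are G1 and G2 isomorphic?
No, not isomorphic

The graphs are NOT isomorphic.

Counting triangles (3-cliques): G1 has 20, G2 has 14.
Triangle count is an isomorphism invariant, so differing triangle counts rule out isomorphism.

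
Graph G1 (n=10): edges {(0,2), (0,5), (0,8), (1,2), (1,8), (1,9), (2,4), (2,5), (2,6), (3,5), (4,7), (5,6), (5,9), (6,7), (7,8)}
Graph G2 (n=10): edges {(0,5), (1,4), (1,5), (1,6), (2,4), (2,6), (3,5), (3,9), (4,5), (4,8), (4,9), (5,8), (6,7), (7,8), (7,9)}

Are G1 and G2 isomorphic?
Yes, isomorphic

The graphs are isomorphic.
One valid mapping φ: V(G1) → V(G2): 0→8, 1→9, 2→4, 3→0, 4→2, 5→5, 6→1, 7→6, 8→7, 9→3

Verify φ preserves adjacency — for each edge of G1, its image is an edge of G2:
  (0,2) → (φ(0),φ(2)) = (4,8) ∈ E(G2) ✓
  (0,5) → (φ(0),φ(5)) = (5,8) ∈ E(G2) ✓
  (0,8) → (φ(0),φ(8)) = (7,8) ∈ E(G2) ✓
  (1,2) → (φ(1),φ(2)) = (4,9) ∈ E(G2) ✓
  (1,8) → (φ(1),φ(8)) = (7,9) ∈ E(G2) ✓
  (1,9) → (φ(1),φ(9)) = (3,9) ∈ E(G2) ✓
  (2,4) → (φ(2),φ(4)) = (2,4) ∈ E(G2) ✓
  (2,5) → (φ(2),φ(5)) = (4,5) ∈ E(G2) ✓
  (2,6) → (φ(2),φ(6)) = (1,4) ∈ E(G2) ✓
  (3,5) → (φ(3),φ(5)) = (0,5) ∈ E(G2) ✓
  (4,7) → (φ(4),φ(7)) = (2,6) ∈ E(G2) ✓
  (5,6) → (φ(5),φ(6)) = (1,5) ∈ E(G2) ✓
  (5,9) → (φ(5),φ(9)) = (3,5) ∈ E(G2) ✓
  (6,7) → (φ(6),φ(7)) = (1,6) ∈ E(G2) ✓
  (7,8) → (φ(7),φ(8)) = (6,7) ∈ E(G2) ✓
All 15 edges of G1 map to edges of G2, and |E(G1)| = |E(G2)| = 15, so φ is a bijection on edges as well as vertices. Hence G1 ≅ G2.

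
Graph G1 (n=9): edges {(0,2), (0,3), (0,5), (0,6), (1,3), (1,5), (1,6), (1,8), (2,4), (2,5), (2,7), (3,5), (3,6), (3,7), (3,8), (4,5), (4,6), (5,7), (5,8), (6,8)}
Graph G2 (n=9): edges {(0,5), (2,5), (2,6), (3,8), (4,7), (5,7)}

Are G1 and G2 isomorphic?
No, not isomorphic

The graphs are NOT isomorphic.

Connected components of G1: 1 component(s) with vertex sets [[0, 1, 2, 3, 4, 5, 6, 7, 8]], sizes [9].
Connected components of G2: 3 component(s) with vertex sets [[1], [3, 8], [0, 2, 4, 5, 6, 7]], sizes [1, 2, 6].
The number of connected components (and the multiset of component sizes) is an isomorphism invariant — an isomorphism maps each component of G1 bijectively onto a component of G2. Since G1 has 1 component(s) and G2 has 3, they cannot be isomorphic.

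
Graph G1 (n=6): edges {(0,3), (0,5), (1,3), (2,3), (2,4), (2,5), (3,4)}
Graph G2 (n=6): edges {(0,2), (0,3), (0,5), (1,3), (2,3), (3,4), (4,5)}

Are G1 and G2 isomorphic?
Yes, isomorphic

The graphs are isomorphic.
One valid mapping φ: V(G1) → V(G2): 0→4, 1→1, 2→0, 3→3, 4→2, 5→5

Verify φ preserves adjacency — for each edge of G1, its image is an edge of G2:
  (0,3) → (φ(0),φ(3)) = (3,4) ∈ E(G2) ✓
  (0,5) → (φ(0),φ(5)) = (4,5) ∈ E(G2) ✓
  (1,3) → (φ(1),φ(3)) = (1,3) ∈ E(G2) ✓
  (2,3) → (φ(2),φ(3)) = (0,3) ∈ E(G2) ✓
  (2,4) → (φ(2),φ(4)) = (0,2) ∈ E(G2) ✓
  (2,5) → (φ(2),φ(5)) = (0,5) ∈ E(G2) ✓
  (3,4) → (φ(3),φ(4)) = (2,3) ∈ E(G2) ✓
All 7 edges of G1 map to edges of G2, and |E(G1)| = |E(G2)| = 7, so φ is a bijection on edges as well as vertices. Hence G1 ≅ G2.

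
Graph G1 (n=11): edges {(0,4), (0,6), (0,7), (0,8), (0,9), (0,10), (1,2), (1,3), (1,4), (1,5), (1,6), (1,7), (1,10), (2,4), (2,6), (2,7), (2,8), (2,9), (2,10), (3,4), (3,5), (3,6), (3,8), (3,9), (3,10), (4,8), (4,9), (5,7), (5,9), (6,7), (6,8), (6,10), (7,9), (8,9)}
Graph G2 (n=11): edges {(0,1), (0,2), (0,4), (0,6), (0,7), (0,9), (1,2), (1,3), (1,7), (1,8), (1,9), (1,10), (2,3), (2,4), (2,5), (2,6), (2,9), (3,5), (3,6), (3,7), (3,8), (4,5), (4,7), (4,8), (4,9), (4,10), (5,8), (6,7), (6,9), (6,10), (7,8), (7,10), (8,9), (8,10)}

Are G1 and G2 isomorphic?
Yes, isomorphic

The graphs are isomorphic.
One valid mapping φ: V(G1) → V(G2): 0→6, 1→8, 2→1, 3→4, 4→9, 5→5, 6→7, 7→3, 8→0, 9→2, 10→10

Verify φ preserves adjacency — for each edge of G1, its image is an edge of G2:
  (0,4) → (φ(0),φ(4)) = (6,9) ∈ E(G2) ✓
  (0,6) → (φ(0),φ(6)) = (6,7) ∈ E(G2) ✓
  (0,7) → (φ(0),φ(7)) = (3,6) ∈ E(G2) ✓
  (0,8) → (φ(0),φ(8)) = (0,6) ∈ E(G2) ✓
  (0,9) → (φ(0),φ(9)) = (2,6) ∈ E(G2) ✓
  (0,10) → (φ(0),φ(10)) = (6,10) ∈ E(G2) ✓
  (1,2) → (φ(1),φ(2)) = (1,8) ∈ E(G2) ✓
  (1,3) → (φ(1),φ(3)) = (4,8) ∈ E(G2) ✓
  (1,4) → (φ(1),φ(4)) = (8,9) ∈ E(G2) ✓
  (1,5) → (φ(1),φ(5)) = (5,8) ∈ E(G2) ✓
  (1,6) → (φ(1),φ(6)) = (7,8) ∈ E(G2) ✓
  (1,7) → (φ(1),φ(7)) = (3,8) ∈ E(G2) ✓
  (1,10) → (φ(1),φ(10)) = (8,10) ∈ E(G2) ✓
  (2,4) → (φ(2),φ(4)) = (1,9) ∈ E(G2) ✓
  (2,6) → (φ(2),φ(6)) = (1,7) ∈ E(G2) ✓
  (2,7) → (φ(2),φ(7)) = (1,3) ∈ E(G2) ✓
  (2,8) → (φ(2),φ(8)) = (0,1) ∈ E(G2) ✓
  (2,9) → (φ(2),φ(9)) = (1,2) ∈ E(G2) ✓
  (2,10) → (φ(2),φ(10)) = (1,10) ∈ E(G2) ✓
  (3,4) → (φ(3),φ(4)) = (4,9) ∈ E(G2) ✓
  (3,5) → (φ(3),φ(5)) = (4,5) ∈ E(G2) ✓
  (3,6) → (φ(3),φ(6)) = (4,7) ∈ E(G2) ✓
  (3,8) → (φ(3),φ(8)) = (0,4) ∈ E(G2) ✓
  (3,9) → (φ(3),φ(9)) = (2,4) ∈ E(G2) ✓
  (3,10) → (φ(3),φ(10)) = (4,10) ∈ E(G2) ✓
  (4,8) → (φ(4),φ(8)) = (0,9) ∈ E(G2) ✓
  (4,9) → (φ(4),φ(9)) = (2,9) ∈ E(G2) ✓
  (5,7) → (φ(5),φ(7)) = (3,5) ∈ E(G2) ✓
  (5,9) → (φ(5),φ(9)) = (2,5) ∈ E(G2) ✓
  (6,7) → (φ(6),φ(7)) = (3,7) ∈ E(G2) ✓
  (6,8) → (φ(6),φ(8)) = (0,7) ∈ E(G2) ✓
  (6,10) → (φ(6),φ(10)) = (7,10) ∈ E(G2) ✓
  (7,9) → (φ(7),φ(9)) = (2,3) ∈ E(G2) ✓
  (8,9) → (φ(8),φ(9)) = (0,2) ∈ E(G2) ✓
All 34 edges of G1 map to edges of G2, and |E(G1)| = |E(G2)| = 34, so φ is a bijection on edges as well as vertices. Hence G1 ≅ G2.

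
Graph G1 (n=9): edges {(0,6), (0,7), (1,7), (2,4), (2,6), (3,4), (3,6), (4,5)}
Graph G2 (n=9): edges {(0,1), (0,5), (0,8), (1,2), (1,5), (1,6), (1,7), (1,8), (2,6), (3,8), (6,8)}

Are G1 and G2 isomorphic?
No, not isomorphic

The graphs are NOT isomorphic.

Counting triangles (3-cliques): G1 has 0, G2 has 4.
Triangle count is an isomorphism invariant, so differing triangle counts rule out isomorphism.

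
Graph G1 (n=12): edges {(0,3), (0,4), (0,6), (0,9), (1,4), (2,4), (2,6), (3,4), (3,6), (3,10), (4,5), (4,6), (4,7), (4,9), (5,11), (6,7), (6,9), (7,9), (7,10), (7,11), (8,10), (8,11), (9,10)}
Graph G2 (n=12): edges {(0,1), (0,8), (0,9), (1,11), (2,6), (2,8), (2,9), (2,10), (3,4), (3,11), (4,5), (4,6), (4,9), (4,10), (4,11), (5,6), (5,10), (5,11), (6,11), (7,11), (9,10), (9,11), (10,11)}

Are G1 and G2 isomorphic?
Yes, isomorphic

The graphs are isomorphic.
One valid mapping φ: V(G1) → V(G2): 0→5, 1→7, 2→3, 3→6, 4→11, 5→1, 6→4, 7→9, 8→8, 9→10, 10→2, 11→0

Verify φ preserves adjacency — for each edge of G1, its image is an edge of G2:
  (0,3) → (φ(0),φ(3)) = (5,6) ∈ E(G2) ✓
  (0,4) → (φ(0),φ(4)) = (5,11) ∈ E(G2) ✓
  (0,6) → (φ(0),φ(6)) = (4,5) ∈ E(G2) ✓
  (0,9) → (φ(0),φ(9)) = (5,10) ∈ E(G2) ✓
  (1,4) → (φ(1),φ(4)) = (7,11) ∈ E(G2) ✓
  (2,4) → (φ(2),φ(4)) = (3,11) ∈ E(G2) ✓
  (2,6) → (φ(2),φ(6)) = (3,4) ∈ E(G2) ✓
  (3,4) → (φ(3),φ(4)) = (6,11) ∈ E(G2) ✓
  (3,6) → (φ(3),φ(6)) = (4,6) ∈ E(G2) ✓
  (3,10) → (φ(3),φ(10)) = (2,6) ∈ E(G2) ✓
  (4,5) → (φ(4),φ(5)) = (1,11) ∈ E(G2) ✓
  (4,6) → (φ(4),φ(6)) = (4,11) ∈ E(G2) ✓
  (4,7) → (φ(4),φ(7)) = (9,11) ∈ E(G2) ✓
  (4,9) → (φ(4),φ(9)) = (10,11) ∈ E(G2) ✓
  (5,11) → (φ(5),φ(11)) = (0,1) ∈ E(G2) ✓
  (6,7) → (φ(6),φ(7)) = (4,9) ∈ E(G2) ✓
  (6,9) → (φ(6),φ(9)) = (4,10) ∈ E(G2) ✓
  (7,9) → (φ(7),φ(9)) = (9,10) ∈ E(G2) ✓
  (7,10) → (φ(7),φ(10)) = (2,9) ∈ E(G2) ✓
  (7,11) → (φ(7),φ(11)) = (0,9) ∈ E(G2) ✓
  (8,10) → (φ(8),φ(10)) = (2,8) ∈ E(G2) ✓
  (8,11) → (φ(8),φ(11)) = (0,8) ∈ E(G2) ✓
  (9,10) → (φ(9),φ(10)) = (2,10) ∈ E(G2) ✓
All 23 edges of G1 map to edges of G2, and |E(G1)| = |E(G2)| = 23, so φ is a bijection on edges as well as vertices. Hence G1 ≅ G2.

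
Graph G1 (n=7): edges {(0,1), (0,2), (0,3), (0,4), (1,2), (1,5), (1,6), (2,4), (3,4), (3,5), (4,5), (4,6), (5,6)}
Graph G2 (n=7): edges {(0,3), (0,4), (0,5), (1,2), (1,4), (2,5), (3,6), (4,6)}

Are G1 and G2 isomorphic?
No, not isomorphic

The graphs are NOT isomorphic.

Counting triangles (3-cliques): G1 has 6, G2 has 0.
Triangle count is an isomorphism invariant, so differing triangle counts rule out isomorphism.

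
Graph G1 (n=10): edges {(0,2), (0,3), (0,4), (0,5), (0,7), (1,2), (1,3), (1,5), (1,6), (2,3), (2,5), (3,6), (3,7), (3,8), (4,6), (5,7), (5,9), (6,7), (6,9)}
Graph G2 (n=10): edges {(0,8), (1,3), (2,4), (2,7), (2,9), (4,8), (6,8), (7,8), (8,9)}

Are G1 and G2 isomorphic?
No, not isomorphic

The graphs are NOT isomorphic.

Connected components of G1: 1 component(s) with vertex sets [[0, 1, 2, 3, 4, 5, 6, 7, 8, 9]], sizes [10].
Connected components of G2: 3 component(s) with vertex sets [[5], [1, 3], [0, 2, 4, 6, 7, 8, 9]], sizes [1, 2, 7].
The number of connected components (and the multiset of component sizes) is an isomorphism invariant — an isomorphism maps each component of G1 bijectively onto a component of G2. Since G1 has 1 component(s) and G2 has 3, they cannot be isomorphic.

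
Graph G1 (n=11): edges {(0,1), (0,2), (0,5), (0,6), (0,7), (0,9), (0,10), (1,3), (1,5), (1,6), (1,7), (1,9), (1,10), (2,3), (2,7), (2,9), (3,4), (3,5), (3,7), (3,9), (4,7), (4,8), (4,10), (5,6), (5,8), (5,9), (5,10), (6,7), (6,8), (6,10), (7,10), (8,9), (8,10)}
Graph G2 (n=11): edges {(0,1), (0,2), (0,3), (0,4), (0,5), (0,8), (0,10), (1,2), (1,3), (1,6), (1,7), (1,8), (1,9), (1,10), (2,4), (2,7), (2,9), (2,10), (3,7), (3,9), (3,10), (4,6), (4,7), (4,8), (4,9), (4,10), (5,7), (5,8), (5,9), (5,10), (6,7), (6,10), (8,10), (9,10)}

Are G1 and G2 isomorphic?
No, not isomorphic

The graphs are NOT isomorphic.

Counting triangles (3-cliques): G1 has 34, G2 has 33.
Triangle count is an isomorphism invariant, so differing triangle counts rule out isomorphism.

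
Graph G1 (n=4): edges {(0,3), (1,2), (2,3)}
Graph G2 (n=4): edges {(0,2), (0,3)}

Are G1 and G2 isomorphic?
No, not isomorphic

The graphs are NOT isomorphic.

Connected components of G1: 1 component(s) with vertex sets [[0, 1, 2, 3]], sizes [4].
Connected components of G2: 2 component(s) with vertex sets [[1], [0, 2, 3]], sizes [1, 3].
The number of connected components (and the multiset of component sizes) is an isomorphism invariant — an isomorphism maps each component of G1 bijectively onto a component of G2. Since G1 has 1 component(s) and G2 has 2, they cannot be isomorphic.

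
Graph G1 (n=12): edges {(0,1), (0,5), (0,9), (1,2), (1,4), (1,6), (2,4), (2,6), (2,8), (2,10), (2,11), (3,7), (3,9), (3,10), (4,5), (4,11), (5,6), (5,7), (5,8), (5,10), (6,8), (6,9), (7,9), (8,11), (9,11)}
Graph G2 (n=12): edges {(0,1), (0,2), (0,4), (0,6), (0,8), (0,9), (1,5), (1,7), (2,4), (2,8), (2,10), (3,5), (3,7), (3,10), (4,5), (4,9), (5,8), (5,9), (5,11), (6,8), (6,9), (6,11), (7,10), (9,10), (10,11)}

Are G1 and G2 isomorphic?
Yes, isomorphic

The graphs are isomorphic.
One valid mapping φ: V(G1) → V(G2): 0→11, 1→6, 2→0, 3→7, 4→8, 5→5, 6→9, 7→3, 8→4, 9→10, 10→1, 11→2

Verify φ preserves adjacency — for each edge of G1, its image is an edge of G2:
  (0,1) → (φ(0),φ(1)) = (6,11) ∈ E(G2) ✓
  (0,5) → (φ(0),φ(5)) = (5,11) ∈ E(G2) ✓
  (0,9) → (φ(0),φ(9)) = (10,11) ∈ E(G2) ✓
  (1,2) → (φ(1),φ(2)) = (0,6) ∈ E(G2) ✓
  (1,4) → (φ(1),φ(4)) = (6,8) ∈ E(G2) ✓
  (1,6) → (φ(1),φ(6)) = (6,9) ∈ E(G2) ✓
  (2,4) → (φ(2),φ(4)) = (0,8) ∈ E(G2) ✓
  (2,6) → (φ(2),φ(6)) = (0,9) ∈ E(G2) ✓
  (2,8) → (φ(2),φ(8)) = (0,4) ∈ E(G2) ✓
  (2,10) → (φ(2),φ(10)) = (0,1) ∈ E(G2) ✓
  (2,11) → (φ(2),φ(11)) = (0,2) ∈ E(G2) ✓
  (3,7) → (φ(3),φ(7)) = (3,7) ∈ E(G2) ✓
  (3,9) → (φ(3),φ(9)) = (7,10) ∈ E(G2) ✓
  (3,10) → (φ(3),φ(10)) = (1,7) ∈ E(G2) ✓
  (4,5) → (φ(4),φ(5)) = (5,8) ∈ E(G2) ✓
  (4,11) → (φ(4),φ(11)) = (2,8) ∈ E(G2) ✓
  (5,6) → (φ(5),φ(6)) = (5,9) ∈ E(G2) ✓
  (5,7) → (φ(5),φ(7)) = (3,5) ∈ E(G2) ✓
  (5,8) → (φ(5),φ(8)) = (4,5) ∈ E(G2) ✓
  (5,10) → (φ(5),φ(10)) = (1,5) ∈ E(G2) ✓
  (6,8) → (φ(6),φ(8)) = (4,9) ∈ E(G2) ✓
  (6,9) → (φ(6),φ(9)) = (9,10) ∈ E(G2) ✓
  (7,9) → (φ(7),φ(9)) = (3,10) ∈ E(G2) ✓
  (8,11) → (φ(8),φ(11)) = (2,4) ∈ E(G2) ✓
  (9,11) → (φ(9),φ(11)) = (2,10) ∈ E(G2) ✓
All 25 edges of G1 map to edges of G2, and |E(G1)| = |E(G2)| = 25, so φ is a bijection on edges as well as vertices. Hence G1 ≅ G2.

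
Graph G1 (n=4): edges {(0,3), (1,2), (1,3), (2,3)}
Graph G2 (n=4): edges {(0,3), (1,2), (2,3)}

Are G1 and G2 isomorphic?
No, not isomorphic

The graphs are NOT isomorphic.

Counting edges: G1 has 4 edge(s); G2 has 3 edge(s).
Edge count is an isomorphism invariant (a bijection on vertices induces a bijection on edges), so differing edge counts rule out isomorphism.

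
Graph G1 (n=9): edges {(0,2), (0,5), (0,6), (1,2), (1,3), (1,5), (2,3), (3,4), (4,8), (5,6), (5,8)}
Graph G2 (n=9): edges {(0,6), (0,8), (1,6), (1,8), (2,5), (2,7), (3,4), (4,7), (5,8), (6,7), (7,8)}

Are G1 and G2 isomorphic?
No, not isomorphic

The graphs are NOT isomorphic.

Connected components of G1: 2 component(s) with vertex sets [[7], [0, 1, 2, 3, 4, 5, 6, 8]], sizes [1, 8].
Connected components of G2: 1 component(s) with vertex sets [[0, 1, 2, 3, 4, 5, 6, 7, 8]], sizes [9].
The number of connected components (and the multiset of component sizes) is an isomorphism invariant — an isomorphism maps each component of G1 bijectively onto a component of G2. Since G1 has 2 component(s) and G2 has 1, they cannot be isomorphic.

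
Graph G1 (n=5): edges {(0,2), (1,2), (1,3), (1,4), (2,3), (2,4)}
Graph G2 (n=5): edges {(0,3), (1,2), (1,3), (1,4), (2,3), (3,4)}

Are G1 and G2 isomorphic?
Yes, isomorphic

The graphs are isomorphic.
One valid mapping φ: V(G1) → V(G2): 0→0, 1→1, 2→3, 3→2, 4→4

Verify φ preserves adjacency — for each edge of G1, its image is an edge of G2:
  (0,2) → (φ(0),φ(2)) = (0,3) ∈ E(G2) ✓
  (1,2) → (φ(1),φ(2)) = (1,3) ∈ E(G2) ✓
  (1,3) → (φ(1),φ(3)) = (1,2) ∈ E(G2) ✓
  (1,4) → (φ(1),φ(4)) = (1,4) ∈ E(G2) ✓
  (2,3) → (φ(2),φ(3)) = (2,3) ∈ E(G2) ✓
  (2,4) → (φ(2),φ(4)) = (3,4) ∈ E(G2) ✓
All 6 edges of G1 map to edges of G2, and |E(G1)| = |E(G2)| = 6, so φ is a bijection on edges as well as vertices. Hence G1 ≅ G2.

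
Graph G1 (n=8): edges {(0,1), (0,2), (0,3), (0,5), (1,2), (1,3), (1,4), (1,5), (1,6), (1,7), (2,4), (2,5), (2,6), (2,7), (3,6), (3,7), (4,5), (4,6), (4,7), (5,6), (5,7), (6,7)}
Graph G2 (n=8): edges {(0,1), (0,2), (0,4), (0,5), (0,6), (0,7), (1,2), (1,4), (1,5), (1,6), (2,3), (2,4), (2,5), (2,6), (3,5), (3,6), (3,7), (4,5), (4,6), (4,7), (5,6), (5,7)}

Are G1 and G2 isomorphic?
Yes, isomorphic

The graphs are isomorphic.
One valid mapping φ: V(G1) → V(G2): 0→3, 1→5, 2→6, 3→7, 4→1, 5→2, 6→0, 7→4

Verify φ preserves adjacency — for each edge of G1, its image is an edge of G2:
  (0,1) → (φ(0),φ(1)) = (3,5) ∈ E(G2) ✓
  (0,2) → (φ(0),φ(2)) = (3,6) ∈ E(G2) ✓
  (0,3) → (φ(0),φ(3)) = (3,7) ∈ E(G2) ✓
  (0,5) → (φ(0),φ(5)) = (2,3) ∈ E(G2) ✓
  (1,2) → (φ(1),φ(2)) = (5,6) ∈ E(G2) ✓
  (1,3) → (φ(1),φ(3)) = (5,7) ∈ E(G2) ✓
  (1,4) → (φ(1),φ(4)) = (1,5) ∈ E(G2) ✓
  (1,5) → (φ(1),φ(5)) = (2,5) ∈ E(G2) ✓
  (1,6) → (φ(1),φ(6)) = (0,5) ∈ E(G2) ✓
  (1,7) → (φ(1),φ(7)) = (4,5) ∈ E(G2) ✓
  (2,4) → (φ(2),φ(4)) = (1,6) ∈ E(G2) ✓
  (2,5) → (φ(2),φ(5)) = (2,6) ∈ E(G2) ✓
  (2,6) → (φ(2),φ(6)) = (0,6) ∈ E(G2) ✓
  (2,7) → (φ(2),φ(7)) = (4,6) ∈ E(G2) ✓
  (3,6) → (φ(3),φ(6)) = (0,7) ∈ E(G2) ✓
  (3,7) → (φ(3),φ(7)) = (4,7) ∈ E(G2) ✓
  (4,5) → (φ(4),φ(5)) = (1,2) ∈ E(G2) ✓
  (4,6) → (φ(4),φ(6)) = (0,1) ∈ E(G2) ✓
  (4,7) → (φ(4),φ(7)) = (1,4) ∈ E(G2) ✓
  (5,6) → (φ(5),φ(6)) = (0,2) ∈ E(G2) ✓
  (5,7) → (φ(5),φ(7)) = (2,4) ∈ E(G2) ✓
  (6,7) → (φ(6),φ(7)) = (0,4) ∈ E(G2) ✓
All 22 edges of G1 map to edges of G2, and |E(G1)| = |E(G2)| = 22, so φ is a bijection on edges as well as vertices. Hence G1 ≅ G2.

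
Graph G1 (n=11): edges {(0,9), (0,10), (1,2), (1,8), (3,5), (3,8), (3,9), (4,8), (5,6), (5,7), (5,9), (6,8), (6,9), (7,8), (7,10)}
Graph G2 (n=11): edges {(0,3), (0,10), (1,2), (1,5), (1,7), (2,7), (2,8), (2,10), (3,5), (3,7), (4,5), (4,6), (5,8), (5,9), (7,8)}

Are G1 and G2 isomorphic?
Yes, isomorphic

The graphs are isomorphic.
One valid mapping φ: V(G1) → V(G2): 0→10, 1→4, 2→6, 3→8, 4→9, 5→7, 6→1, 7→3, 8→5, 9→2, 10→0

Verify φ preserves adjacency — for each edge of G1, its image is an edge of G2:
  (0,9) → (φ(0),φ(9)) = (2,10) ∈ E(G2) ✓
  (0,10) → (φ(0),φ(10)) = (0,10) ∈ E(G2) ✓
  (1,2) → (φ(1),φ(2)) = (4,6) ∈ E(G2) ✓
  (1,8) → (φ(1),φ(8)) = (4,5) ∈ E(G2) ✓
  (3,5) → (φ(3),φ(5)) = (7,8) ∈ E(G2) ✓
  (3,8) → (φ(3),φ(8)) = (5,8) ∈ E(G2) ✓
  (3,9) → (φ(3),φ(9)) = (2,8) ∈ E(G2) ✓
  (4,8) → (φ(4),φ(8)) = (5,9) ∈ E(G2) ✓
  (5,6) → (φ(5),φ(6)) = (1,7) ∈ E(G2) ✓
  (5,7) → (φ(5),φ(7)) = (3,7) ∈ E(G2) ✓
  (5,9) → (φ(5),φ(9)) = (2,7) ∈ E(G2) ✓
  (6,8) → (φ(6),φ(8)) = (1,5) ∈ E(G2) ✓
  (6,9) → (φ(6),φ(9)) = (1,2) ∈ E(G2) ✓
  (7,8) → (φ(7),φ(8)) = (3,5) ∈ E(G2) ✓
  (7,10) → (φ(7),φ(10)) = (0,3) ∈ E(G2) ✓
All 15 edges of G1 map to edges of G2, and |E(G1)| = |E(G2)| = 15, so φ is a bijection on edges as well as vertices. Hence G1 ≅ G2.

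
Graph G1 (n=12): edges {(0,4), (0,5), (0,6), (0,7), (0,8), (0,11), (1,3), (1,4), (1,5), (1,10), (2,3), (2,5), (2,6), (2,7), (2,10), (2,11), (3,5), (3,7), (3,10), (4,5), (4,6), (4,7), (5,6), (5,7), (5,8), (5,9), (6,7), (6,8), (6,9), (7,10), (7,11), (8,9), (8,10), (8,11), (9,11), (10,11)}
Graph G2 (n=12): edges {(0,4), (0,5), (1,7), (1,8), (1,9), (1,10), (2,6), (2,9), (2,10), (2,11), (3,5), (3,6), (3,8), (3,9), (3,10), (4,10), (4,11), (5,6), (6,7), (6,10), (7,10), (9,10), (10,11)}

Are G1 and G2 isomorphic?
No, not isomorphic

The graphs are NOT isomorphic.

Degrees in G1: deg(0)=6, deg(1)=4, deg(2)=6, deg(3)=5, deg(4)=5, deg(5)=9, deg(6)=7, deg(7)=8, deg(8)=6, deg(9)=4, deg(10)=6, deg(11)=6.
Sorted degree sequence of G1: [9, 8, 7, 6, 6, 6, 6, 6, 5, 5, 4, 4].
Degrees in G2: deg(0)=2, deg(1)=4, deg(2)=4, deg(3)=5, deg(4)=3, deg(5)=3, deg(6)=5, deg(7)=3, deg(8)=2, deg(9)=4, deg(10)=8, deg(11)=3.
Sorted degree sequence of G2: [8, 5, 5, 4, 4, 4, 3, 3, 3, 3, 2, 2].
The (sorted) degree sequence is an isomorphism invariant, so since G1 and G2 have different degree sequences they cannot be isomorphic.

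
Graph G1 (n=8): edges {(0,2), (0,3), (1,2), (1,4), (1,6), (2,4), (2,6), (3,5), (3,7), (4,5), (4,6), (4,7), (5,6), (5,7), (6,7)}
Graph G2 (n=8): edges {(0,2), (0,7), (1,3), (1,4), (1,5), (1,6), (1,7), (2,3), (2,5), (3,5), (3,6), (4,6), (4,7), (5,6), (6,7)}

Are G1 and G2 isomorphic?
Yes, isomorphic

The graphs are isomorphic.
One valid mapping φ: V(G1) → V(G2): 0→0, 1→4, 2→7, 3→2, 4→6, 5→3, 6→1, 7→5

Verify φ preserves adjacency — for each edge of G1, its image is an edge of G2:
  (0,2) → (φ(0),φ(2)) = (0,7) ∈ E(G2) ✓
  (0,3) → (φ(0),φ(3)) = (0,2) ∈ E(G2) ✓
  (1,2) → (φ(1),φ(2)) = (4,7) ∈ E(G2) ✓
  (1,4) → (φ(1),φ(4)) = (4,6) ∈ E(G2) ✓
  (1,6) → (φ(1),φ(6)) = (1,4) ∈ E(G2) ✓
  (2,4) → (φ(2),φ(4)) = (6,7) ∈ E(G2) ✓
  (2,6) → (φ(2),φ(6)) = (1,7) ∈ E(G2) ✓
  (3,5) → (φ(3),φ(5)) = (2,3) ∈ E(G2) ✓
  (3,7) → (φ(3),φ(7)) = (2,5) ∈ E(G2) ✓
  (4,5) → (φ(4),φ(5)) = (3,6) ∈ E(G2) ✓
  (4,6) → (φ(4),φ(6)) = (1,6) ∈ E(G2) ✓
  (4,7) → (φ(4),φ(7)) = (5,6) ∈ E(G2) ✓
  (5,6) → (φ(5),φ(6)) = (1,3) ∈ E(G2) ✓
  (5,7) → (φ(5),φ(7)) = (3,5) ∈ E(G2) ✓
  (6,7) → (φ(6),φ(7)) = (1,5) ∈ E(G2) ✓
All 15 edges of G1 map to edges of G2, and |E(G1)| = |E(G2)| = 15, so φ is a bijection on edges as well as vertices. Hence G1 ≅ G2.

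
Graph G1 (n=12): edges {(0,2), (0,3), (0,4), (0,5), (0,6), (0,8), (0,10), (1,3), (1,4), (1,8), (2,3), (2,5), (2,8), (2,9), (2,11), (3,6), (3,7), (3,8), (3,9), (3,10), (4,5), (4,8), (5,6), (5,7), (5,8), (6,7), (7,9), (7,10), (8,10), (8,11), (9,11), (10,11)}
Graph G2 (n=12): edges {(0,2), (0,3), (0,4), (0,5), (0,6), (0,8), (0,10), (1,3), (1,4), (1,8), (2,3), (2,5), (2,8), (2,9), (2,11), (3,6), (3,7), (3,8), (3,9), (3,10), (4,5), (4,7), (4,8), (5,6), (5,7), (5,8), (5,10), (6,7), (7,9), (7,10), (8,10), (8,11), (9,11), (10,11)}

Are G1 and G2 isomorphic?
No, not isomorphic

The graphs are NOT isomorphic.

Counting edges: G1 has 32 edge(s); G2 has 34 edge(s).
Edge count is an isomorphism invariant (a bijection on vertices induces a bijection on edges), so differing edge counts rule out isomorphism.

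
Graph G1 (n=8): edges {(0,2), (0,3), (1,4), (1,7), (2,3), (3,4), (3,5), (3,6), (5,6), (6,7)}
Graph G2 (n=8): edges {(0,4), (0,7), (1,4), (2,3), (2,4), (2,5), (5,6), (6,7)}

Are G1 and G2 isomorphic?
No, not isomorphic

The graphs are NOT isomorphic.

Counting triangles (3-cliques): G1 has 2, G2 has 0.
Triangle count is an isomorphism invariant, so differing triangle counts rule out isomorphism.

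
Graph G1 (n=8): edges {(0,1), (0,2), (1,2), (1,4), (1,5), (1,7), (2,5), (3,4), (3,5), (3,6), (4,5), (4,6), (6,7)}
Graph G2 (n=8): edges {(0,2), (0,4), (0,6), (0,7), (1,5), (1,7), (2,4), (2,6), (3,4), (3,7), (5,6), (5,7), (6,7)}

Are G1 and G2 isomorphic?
Yes, isomorphic

The graphs are isomorphic.
One valid mapping φ: V(G1) → V(G2): 0→1, 1→7, 2→5, 3→2, 4→0, 5→6, 6→4, 7→3

Verify φ preserves adjacency — for each edge of G1, its image is an edge of G2:
  (0,1) → (φ(0),φ(1)) = (1,7) ∈ E(G2) ✓
  (0,2) → (φ(0),φ(2)) = (1,5) ∈ E(G2) ✓
  (1,2) → (φ(1),φ(2)) = (5,7) ∈ E(G2) ✓
  (1,4) → (φ(1),φ(4)) = (0,7) ∈ E(G2) ✓
  (1,5) → (φ(1),φ(5)) = (6,7) ∈ E(G2) ✓
  (1,7) → (φ(1),φ(7)) = (3,7) ∈ E(G2) ✓
  (2,5) → (φ(2),φ(5)) = (5,6) ∈ E(G2) ✓
  (3,4) → (φ(3),φ(4)) = (0,2) ∈ E(G2) ✓
  (3,5) → (φ(3),φ(5)) = (2,6) ∈ E(G2) ✓
  (3,6) → (φ(3),φ(6)) = (2,4) ∈ E(G2) ✓
  (4,5) → (φ(4),φ(5)) = (0,6) ∈ E(G2) ✓
  (4,6) → (φ(4),φ(6)) = (0,4) ∈ E(G2) ✓
  (6,7) → (φ(6),φ(7)) = (3,4) ∈ E(G2) ✓
All 13 edges of G1 map to edges of G2, and |E(G1)| = |E(G2)| = 13, so φ is a bijection on edges as well as vertices. Hence G1 ≅ G2.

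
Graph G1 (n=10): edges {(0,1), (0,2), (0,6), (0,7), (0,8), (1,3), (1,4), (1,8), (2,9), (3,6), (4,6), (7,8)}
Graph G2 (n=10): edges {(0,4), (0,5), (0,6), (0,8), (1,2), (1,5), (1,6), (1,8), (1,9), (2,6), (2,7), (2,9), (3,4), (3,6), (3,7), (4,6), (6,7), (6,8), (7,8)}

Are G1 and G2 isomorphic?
No, not isomorphic

The graphs are NOT isomorphic.

Counting triangles (3-cliques): G1 has 2, G2 has 9.
Triangle count is an isomorphism invariant, so differing triangle counts rule out isomorphism.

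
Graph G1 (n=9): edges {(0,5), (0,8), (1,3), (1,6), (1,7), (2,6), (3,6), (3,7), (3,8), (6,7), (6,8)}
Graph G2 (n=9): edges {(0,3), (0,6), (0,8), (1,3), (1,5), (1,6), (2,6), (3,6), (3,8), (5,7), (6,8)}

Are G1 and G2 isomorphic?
Yes, isomorphic

The graphs are isomorphic.
One valid mapping φ: V(G1) → V(G2): 0→5, 1→0, 2→2, 3→3, 4→4, 5→7, 6→6, 7→8, 8→1

Verify φ preserves adjacency — for each edge of G1, its image is an edge of G2:
  (0,5) → (φ(0),φ(5)) = (5,7) ∈ E(G2) ✓
  (0,8) → (φ(0),φ(8)) = (1,5) ∈ E(G2) ✓
  (1,3) → (φ(1),φ(3)) = (0,3) ∈ E(G2) ✓
  (1,6) → (φ(1),φ(6)) = (0,6) ∈ E(G2) ✓
  (1,7) → (φ(1),φ(7)) = (0,8) ∈ E(G2) ✓
  (2,6) → (φ(2),φ(6)) = (2,6) ∈ E(G2) ✓
  (3,6) → (φ(3),φ(6)) = (3,6) ∈ E(G2) ✓
  (3,7) → (φ(3),φ(7)) = (3,8) ∈ E(G2) ✓
  (3,8) → (φ(3),φ(8)) = (1,3) ∈ E(G2) ✓
  (6,7) → (φ(6),φ(7)) = (6,8) ∈ E(G2) ✓
  (6,8) → (φ(6),φ(8)) = (1,6) ∈ E(G2) ✓
All 11 edges of G1 map to edges of G2, and |E(G1)| = |E(G2)| = 11, so φ is a bijection on edges as well as vertices. Hence G1 ≅ G2.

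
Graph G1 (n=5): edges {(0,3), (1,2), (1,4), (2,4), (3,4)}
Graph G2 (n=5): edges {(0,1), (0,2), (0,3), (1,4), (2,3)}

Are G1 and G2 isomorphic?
Yes, isomorphic

The graphs are isomorphic.
One valid mapping φ: V(G1) → V(G2): 0→4, 1→3, 2→2, 3→1, 4→0

Verify φ preserves adjacency — for each edge of G1, its image is an edge of G2:
  (0,3) → (φ(0),φ(3)) = (1,4) ∈ E(G2) ✓
  (1,2) → (φ(1),φ(2)) = (2,3) ∈ E(G2) ✓
  (1,4) → (φ(1),φ(4)) = (0,3) ∈ E(G2) ✓
  (2,4) → (φ(2),φ(4)) = (0,2) ∈ E(G2) ✓
  (3,4) → (φ(3),φ(4)) = (0,1) ∈ E(G2) ✓
All 5 edges of G1 map to edges of G2, and |E(G1)| = |E(G2)| = 5, so φ is a bijection on edges as well as vertices. Hence G1 ≅ G2.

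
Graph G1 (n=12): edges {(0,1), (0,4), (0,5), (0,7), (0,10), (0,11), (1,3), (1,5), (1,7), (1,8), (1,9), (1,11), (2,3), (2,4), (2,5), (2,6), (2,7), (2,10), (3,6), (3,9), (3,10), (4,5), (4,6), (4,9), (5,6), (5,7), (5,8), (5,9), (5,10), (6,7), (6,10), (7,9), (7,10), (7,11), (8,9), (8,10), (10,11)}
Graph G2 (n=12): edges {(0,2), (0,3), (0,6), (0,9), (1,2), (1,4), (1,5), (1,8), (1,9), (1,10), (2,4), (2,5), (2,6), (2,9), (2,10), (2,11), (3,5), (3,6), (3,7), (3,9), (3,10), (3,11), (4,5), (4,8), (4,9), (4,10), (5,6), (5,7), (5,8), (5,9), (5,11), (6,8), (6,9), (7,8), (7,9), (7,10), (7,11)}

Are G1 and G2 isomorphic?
Yes, isomorphic

The graphs are isomorphic.
One valid mapping φ: V(G1) → V(G2): 0→6, 1→3, 2→4, 3→10, 4→8, 5→5, 6→1, 7→9, 8→11, 9→7, 10→2, 11→0

Verify φ preserves adjacency — for each edge of G1, its image is an edge of G2:
  (0,1) → (φ(0),φ(1)) = (3,6) ∈ E(G2) ✓
  (0,4) → (φ(0),φ(4)) = (6,8) ∈ E(G2) ✓
  (0,5) → (φ(0),φ(5)) = (5,6) ∈ E(G2) ✓
  (0,7) → (φ(0),φ(7)) = (6,9) ∈ E(G2) ✓
  (0,10) → (φ(0),φ(10)) = (2,6) ∈ E(G2) ✓
  (0,11) → (φ(0),φ(11)) = (0,6) ∈ E(G2) ✓
  (1,3) → (φ(1),φ(3)) = (3,10) ∈ E(G2) ✓
  (1,5) → (φ(1),φ(5)) = (3,5) ∈ E(G2) ✓
  (1,7) → (φ(1),φ(7)) = (3,9) ∈ E(G2) ✓
  (1,8) → (φ(1),φ(8)) = (3,11) ∈ E(G2) ✓
  (1,9) → (φ(1),φ(9)) = (3,7) ∈ E(G2) ✓
  (1,11) → (φ(1),φ(11)) = (0,3) ∈ E(G2) ✓
  (2,3) → (φ(2),φ(3)) = (4,10) ∈ E(G2) ✓
  (2,4) → (φ(2),φ(4)) = (4,8) ∈ E(G2) ✓
  (2,5) → (φ(2),φ(5)) = (4,5) ∈ E(G2) ✓
  (2,6) → (φ(2),φ(6)) = (1,4) ∈ E(G2) ✓
  (2,7) → (φ(2),φ(7)) = (4,9) ∈ E(G2) ✓
  (2,10) → (φ(2),φ(10)) = (2,4) ∈ E(G2) ✓
  (3,6) → (φ(3),φ(6)) = (1,10) ∈ E(G2) ✓
  (3,9) → (φ(3),φ(9)) = (7,10) ∈ E(G2) ✓
  (3,10) → (φ(3),φ(10)) = (2,10) ∈ E(G2) ✓
  (4,5) → (φ(4),φ(5)) = (5,8) ∈ E(G2) ✓
  (4,6) → (φ(4),φ(6)) = (1,8) ∈ E(G2) ✓
  (4,9) → (φ(4),φ(9)) = (7,8) ∈ E(G2) ✓
  (5,6) → (φ(5),φ(6)) = (1,5) ∈ E(G2) ✓
  (5,7) → (φ(5),φ(7)) = (5,9) ∈ E(G2) ✓
  (5,8) → (φ(5),φ(8)) = (5,11) ∈ E(G2) ✓
  (5,9) → (φ(5),φ(9)) = (5,7) ∈ E(G2) ✓
  (5,10) → (φ(5),φ(10)) = (2,5) ∈ E(G2) ✓
  (6,7) → (φ(6),φ(7)) = (1,9) ∈ E(G2) ✓
  (6,10) → (φ(6),φ(10)) = (1,2) ∈ E(G2) ✓
  (7,9) → (φ(7),φ(9)) = (7,9) ∈ E(G2) ✓
  (7,10) → (φ(7),φ(10)) = (2,9) ∈ E(G2) ✓
  (7,11) → (φ(7),φ(11)) = (0,9) ∈ E(G2) ✓
  (8,9) → (φ(8),φ(9)) = (7,11) ∈ E(G2) ✓
  (8,10) → (φ(8),φ(10)) = (2,11) ∈ E(G2) ✓
  (10,11) → (φ(10),φ(11)) = (0,2) ∈ E(G2) ✓
All 37 edges of G1 map to edges of G2, and |E(G1)| = |E(G2)| = 37, so φ is a bijection on edges as well as vertices. Hence G1 ≅ G2.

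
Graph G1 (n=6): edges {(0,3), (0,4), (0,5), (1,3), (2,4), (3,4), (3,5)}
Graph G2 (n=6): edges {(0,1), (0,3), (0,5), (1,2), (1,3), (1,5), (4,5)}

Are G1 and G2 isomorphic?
Yes, isomorphic

The graphs are isomorphic.
One valid mapping φ: V(G1) → V(G2): 0→0, 1→2, 2→4, 3→1, 4→5, 5→3

Verify φ preserves adjacency — for each edge of G1, its image is an edge of G2:
  (0,3) → (φ(0),φ(3)) = (0,1) ∈ E(G2) ✓
  (0,4) → (φ(0),φ(4)) = (0,5) ∈ E(G2) ✓
  (0,5) → (φ(0),φ(5)) = (0,3) ∈ E(G2) ✓
  (1,3) → (φ(1),φ(3)) = (1,2) ∈ E(G2) ✓
  (2,4) → (φ(2),φ(4)) = (4,5) ∈ E(G2) ✓
  (3,4) → (φ(3),φ(4)) = (1,5) ∈ E(G2) ✓
  (3,5) → (φ(3),φ(5)) = (1,3) ∈ E(G2) ✓
All 7 edges of G1 map to edges of G2, and |E(G1)| = |E(G2)| = 7, so φ is a bijection on edges as well as vertices. Hence G1 ≅ G2.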